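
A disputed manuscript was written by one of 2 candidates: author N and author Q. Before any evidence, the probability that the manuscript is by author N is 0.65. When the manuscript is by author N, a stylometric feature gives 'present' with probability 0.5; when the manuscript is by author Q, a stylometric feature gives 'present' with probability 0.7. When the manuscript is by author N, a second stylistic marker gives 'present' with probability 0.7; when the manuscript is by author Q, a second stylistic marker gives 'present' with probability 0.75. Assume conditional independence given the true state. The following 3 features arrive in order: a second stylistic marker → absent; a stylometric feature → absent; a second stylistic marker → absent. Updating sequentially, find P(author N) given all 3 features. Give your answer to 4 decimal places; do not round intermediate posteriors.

0.8168

After a second stylistic marker='absent': P(author N) = 0.3·0.6500 / (0.3·0.6500 + 0.25·0.3500) ≈ 0.6903
After a stylometric feature='absent': P(author N) = 0.5·0.6903 / (0.5·0.6903 + 0.3·0.3097) ≈ 0.7879
After a second stylistic marker='absent': P(author N) = 0.3·0.7879 / (0.3·0.7879 + 0.25·0.2121) ≈ 0.8168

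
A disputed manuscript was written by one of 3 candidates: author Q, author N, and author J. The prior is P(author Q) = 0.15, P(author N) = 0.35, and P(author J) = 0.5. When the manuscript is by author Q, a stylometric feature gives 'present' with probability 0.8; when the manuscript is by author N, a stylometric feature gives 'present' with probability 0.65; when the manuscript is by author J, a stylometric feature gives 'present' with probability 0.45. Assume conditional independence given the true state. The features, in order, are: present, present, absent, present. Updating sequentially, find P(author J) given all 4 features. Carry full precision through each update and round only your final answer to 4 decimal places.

After 'present': normaliser = 0.8·0.1500 + 0.65·0.3500 + 0.45·0.5000; P(author Q) ≈ 0.2096, P(author N) ≈ 0.3974, P(author J) ≈ 0.3930
After 'present': normaliser = 0.8·0.2096 + 0.65·0.3974 + 0.45·0.3930; P(author Q) ≈ 0.2782, P(author N) ≈ 0.4285, P(author J) ≈ 0.2934
After 'absent': normaliser = 0.2·0.2782 + 0.35·0.4285 + 0.55·0.2934; P(author Q) ≈ 0.1516, P(author N) ≈ 0.4087, P(author J) ≈ 0.4397
After 'present': normaliser = 0.8·0.1516 + 0.65·0.4087 + 0.45·0.4397; P(author Q) ≈ 0.2074, P(author N) ≈ 0.4542, P(author J) ≈ 0.3384

0.3384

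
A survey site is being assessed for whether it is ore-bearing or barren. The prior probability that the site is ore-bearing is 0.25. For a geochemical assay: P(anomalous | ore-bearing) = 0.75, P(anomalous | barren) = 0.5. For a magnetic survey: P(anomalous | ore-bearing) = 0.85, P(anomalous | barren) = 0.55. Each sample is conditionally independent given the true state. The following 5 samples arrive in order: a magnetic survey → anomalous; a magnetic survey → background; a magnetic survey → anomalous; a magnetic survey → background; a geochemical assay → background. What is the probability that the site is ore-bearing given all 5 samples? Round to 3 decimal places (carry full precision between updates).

After a magnetic survey='anomalous': P(ore) = 0.85·0.2500 / (0.85·0.2500 + 0.55·0.7500) ≈ 0.3400
After a magnetic survey='background': P(ore) = 0.15·0.3400 / (0.15·0.3400 + 0.45·0.6600) ≈ 0.1466
After a magnetic survey='anomalous': P(ore) = 0.85·0.1466 / (0.85·0.1466 + 0.55·0.8534) ≈ 0.2097
After a magnetic survey='background': P(ore) = 0.15·0.2097 / (0.15·0.2097 + 0.45·0.7903) ≈ 0.0813
After a geochemical assay='background': P(ore) = 0.25·0.0813 / (0.25·0.0813 + 0.5·0.9187) ≈ 0.0424

0.042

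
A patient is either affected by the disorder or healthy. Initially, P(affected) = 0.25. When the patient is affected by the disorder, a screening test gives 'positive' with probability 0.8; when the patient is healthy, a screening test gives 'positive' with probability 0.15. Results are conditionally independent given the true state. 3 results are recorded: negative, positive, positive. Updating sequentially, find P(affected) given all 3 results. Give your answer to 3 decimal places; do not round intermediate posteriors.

0.690

After 'negative': P(affected) = 0.2·0.2500 / (0.2·0.2500 + 0.85·0.7500) ≈ 0.0727
After 'positive': P(affected) = 0.8·0.0727 / (0.8·0.0727 + 0.15·0.9273) ≈ 0.2949
After 'positive': P(affected) = 0.8·0.2949 / (0.8·0.2949 + 0.15·0.7051) ≈ 0.6905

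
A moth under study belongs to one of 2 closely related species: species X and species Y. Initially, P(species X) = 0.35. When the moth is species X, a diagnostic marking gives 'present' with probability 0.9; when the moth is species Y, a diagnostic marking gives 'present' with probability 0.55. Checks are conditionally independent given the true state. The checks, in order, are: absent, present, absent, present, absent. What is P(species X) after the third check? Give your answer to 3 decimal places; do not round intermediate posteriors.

After 'absent': P(species X) = 0.1·0.3500 / (0.1·0.3500 + 0.45·0.6500) ≈ 0.1069
After 'present': P(species X) = 0.9·0.1069 / (0.9·0.1069 + 0.55·0.8931) ≈ 0.1637
After 'absent': P(species X) = 0.1·0.1637 / (0.1·0.1637 + 0.45·0.8363) ≈ 0.0417

0.042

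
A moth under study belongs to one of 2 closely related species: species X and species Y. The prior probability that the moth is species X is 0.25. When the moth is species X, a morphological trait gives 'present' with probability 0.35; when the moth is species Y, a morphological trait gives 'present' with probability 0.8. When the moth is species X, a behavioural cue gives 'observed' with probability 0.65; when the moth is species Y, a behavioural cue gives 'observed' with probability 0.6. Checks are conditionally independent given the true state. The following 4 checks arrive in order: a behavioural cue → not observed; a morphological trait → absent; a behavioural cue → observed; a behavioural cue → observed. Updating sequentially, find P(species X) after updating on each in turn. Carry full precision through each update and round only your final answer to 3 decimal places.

0.527

Each posterior becomes the prior for the next update.
After a behavioural cue='not observed': P(species X) = 0.35·0.2500 / (0.35·0.2500 + 0.4·0.7500) ≈ 0.2258
After a morphological trait='absent': P(species X) = 0.65·0.2258 / (0.65·0.2258 + 0.2·0.7742) ≈ 0.4866
After a behavioural cue='observed': P(species X) = 0.65·0.4866 / (0.65·0.4866 + 0.6·0.5134) ≈ 0.5066
After a behavioural cue='observed': P(species X) = 0.65·0.5066 / (0.65·0.5066 + 0.6·0.4934) ≈ 0.5266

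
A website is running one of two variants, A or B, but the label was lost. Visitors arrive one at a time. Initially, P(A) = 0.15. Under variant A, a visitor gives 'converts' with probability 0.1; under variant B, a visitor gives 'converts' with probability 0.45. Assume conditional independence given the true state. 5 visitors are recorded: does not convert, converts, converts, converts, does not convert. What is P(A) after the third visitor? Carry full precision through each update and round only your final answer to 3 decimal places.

Apply Bayes' rule sequentially, carrying P(A) forward.
After 'does not convert': P(A) = 0.9·0.1500 / (0.9·0.1500 + 0.55·0.8500) ≈ 0.2241
After 'converts': P(A) = 0.1·0.2241 / (0.1·0.2241 + 0.45·0.7759) ≈ 0.0603
After 'converts': P(A) = 0.1·0.0603 / (0.1·0.0603 + 0.45·0.9397) ≈ 0.0141

0.014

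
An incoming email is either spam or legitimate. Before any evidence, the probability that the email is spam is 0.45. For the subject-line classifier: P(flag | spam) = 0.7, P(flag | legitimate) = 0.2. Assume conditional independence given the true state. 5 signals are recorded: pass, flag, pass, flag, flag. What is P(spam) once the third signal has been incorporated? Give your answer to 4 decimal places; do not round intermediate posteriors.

0.2871

After 'pass': P(spam) = 0.3·0.4500 / (0.3·0.4500 + 0.8·0.5500) ≈ 0.2348
After 'flag': P(spam) = 0.7·0.2348 / (0.7·0.2348 + 0.2·0.7652) ≈ 0.5178
After 'pass': P(spam) = 0.3·0.5178 / (0.3·0.5178 + 0.8·0.4822) ≈ 0.2871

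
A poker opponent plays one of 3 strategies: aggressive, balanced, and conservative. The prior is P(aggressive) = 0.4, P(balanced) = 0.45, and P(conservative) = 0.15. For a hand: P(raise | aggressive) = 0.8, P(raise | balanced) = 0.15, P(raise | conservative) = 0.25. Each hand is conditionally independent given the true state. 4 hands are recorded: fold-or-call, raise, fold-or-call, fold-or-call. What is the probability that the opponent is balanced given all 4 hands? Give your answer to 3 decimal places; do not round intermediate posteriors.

After 'fold-or-call': normaliser = 0.2·0.4000 + 0.85·0.4500 + 0.75·0.1500; P(aggressive) ≈ 0.1391, P(balanced) ≈ 0.6652, P(conservative) ≈ 0.1957
After 'raise': normaliser = 0.8·0.1391 + 0.15·0.6652 + 0.25·0.1957; P(aggressive) ≈ 0.4281, P(balanced) ≈ 0.3838, P(conservative) ≈ 0.1881
After 'fold-or-call': normaliser = 0.2·0.4281 + 0.85·0.3838 + 0.75·0.1881; P(aggressive) ≈ 0.1548, P(balanced) ≈ 0.5900, P(conservative) ≈ 0.2552
After 'fold-or-call': normaliser = 0.2·0.1548 + 0.85·0.5900 + 0.75·0.2552; P(aggressive) ≈ 0.0428, P(balanced) ≈ 0.6928, P(conservative) ≈ 0.2644

0.693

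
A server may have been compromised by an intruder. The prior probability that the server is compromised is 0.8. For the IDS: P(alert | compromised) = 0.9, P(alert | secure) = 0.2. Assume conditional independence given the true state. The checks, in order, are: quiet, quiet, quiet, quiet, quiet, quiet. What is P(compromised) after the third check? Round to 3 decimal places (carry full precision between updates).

Each posterior becomes the prior for the next update.
After 'quiet': P(compromised) = 0.1·0.8000 / (0.1·0.8000 + 0.8·0.2000) ≈ 0.3333
After 'quiet': P(compromised) = 0.1·0.3333 / (0.1·0.3333 + 0.8·0.6667) ≈ 0.0588
After 'quiet': P(compromised) = 0.1·0.0588 / (0.1·0.0588 + 0.8·0.9412) ≈ 0.0078

0.008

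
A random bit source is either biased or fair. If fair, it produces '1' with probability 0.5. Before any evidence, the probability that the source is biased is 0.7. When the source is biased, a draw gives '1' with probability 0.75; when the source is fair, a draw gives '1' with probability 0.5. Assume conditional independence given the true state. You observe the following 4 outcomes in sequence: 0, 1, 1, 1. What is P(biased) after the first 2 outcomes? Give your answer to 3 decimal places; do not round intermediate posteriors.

0.636

After '0': P(biased) = 0.25·0.7000 / (0.25·0.7000 + 0.5·0.3000) ≈ 0.5385
After '1': P(biased) = 0.75·0.5385 / (0.75·0.5385 + 0.5·0.4615) ≈ 0.6364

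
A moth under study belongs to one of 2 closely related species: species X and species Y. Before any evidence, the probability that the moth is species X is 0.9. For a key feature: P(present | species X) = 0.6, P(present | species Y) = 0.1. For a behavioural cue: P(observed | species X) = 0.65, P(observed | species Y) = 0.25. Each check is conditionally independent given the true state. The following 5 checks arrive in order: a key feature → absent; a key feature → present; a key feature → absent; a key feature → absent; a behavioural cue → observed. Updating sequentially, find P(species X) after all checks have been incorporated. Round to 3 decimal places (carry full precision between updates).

Apply Bayes' rule sequentially, carrying P(species X) forward.
After a key feature='absent': P(species X) = 0.4·0.9000 / (0.4·0.9000 + 0.9·0.1000) ≈ 0.8000
After a key feature='present': P(species X) = 0.6·0.8000 / (0.6·0.8000 + 0.1·0.2000) ≈ 0.9600
After a key feature='absent': P(species X) = 0.4·0.9600 / (0.4·0.9600 + 0.9·0.0400) ≈ 0.9143
After a key feature='absent': P(species X) = 0.4·0.9143 / (0.4·0.9143 + 0.9·0.0857) ≈ 0.8258
After a behavioural cue='observed': P(species X) = 0.65·0.8258 / (0.65·0.8258 + 0.25·0.1742) ≈ 0.9250

0.925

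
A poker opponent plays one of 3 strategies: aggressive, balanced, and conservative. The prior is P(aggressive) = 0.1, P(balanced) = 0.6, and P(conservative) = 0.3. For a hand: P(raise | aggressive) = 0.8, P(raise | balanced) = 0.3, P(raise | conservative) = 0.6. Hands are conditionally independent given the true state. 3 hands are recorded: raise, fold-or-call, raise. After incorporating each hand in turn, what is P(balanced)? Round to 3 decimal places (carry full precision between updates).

After 'raise': normaliser = 0.8·0.1000 + 0.3·0.6000 + 0.6·0.3000; P(aggressive) ≈ 0.1818, P(balanced) ≈ 0.4091, P(conservative) ≈ 0.4091
After 'fold-or-call': normaliser = 0.2·0.1818 + 0.7·0.4091 + 0.4·0.4091; P(aggressive) ≈ 0.0748, P(balanced) ≈ 0.5888, P(conservative) ≈ 0.3364
After 'raise': normaliser = 0.8·0.0748 + 0.3·0.5888 + 0.6·0.3364; P(aggressive) ≈ 0.1365, P(balanced) ≈ 0.4030, P(conservative) ≈ 0.4606

0.403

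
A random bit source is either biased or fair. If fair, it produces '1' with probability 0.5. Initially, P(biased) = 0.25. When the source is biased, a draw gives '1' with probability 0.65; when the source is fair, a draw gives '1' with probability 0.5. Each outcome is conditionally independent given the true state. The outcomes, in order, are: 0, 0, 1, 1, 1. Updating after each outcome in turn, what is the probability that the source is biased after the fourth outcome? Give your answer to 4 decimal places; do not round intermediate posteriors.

0.2163

After '0': P(biased) = 0.35·0.2500 / (0.35·0.2500 + 0.5·0.7500) ≈ 0.1892
After '0': P(biased) = 0.35·0.1892 / (0.35·0.1892 + 0.5·0.8108) ≈ 0.1404
After '1': P(biased) = 0.65·0.1404 / (0.65·0.1404 + 0.5·0.8596) ≈ 0.1751
After '1': P(biased) = 0.65·0.1751 / (0.65·0.1751 + 0.5·0.8249) ≈ 0.2163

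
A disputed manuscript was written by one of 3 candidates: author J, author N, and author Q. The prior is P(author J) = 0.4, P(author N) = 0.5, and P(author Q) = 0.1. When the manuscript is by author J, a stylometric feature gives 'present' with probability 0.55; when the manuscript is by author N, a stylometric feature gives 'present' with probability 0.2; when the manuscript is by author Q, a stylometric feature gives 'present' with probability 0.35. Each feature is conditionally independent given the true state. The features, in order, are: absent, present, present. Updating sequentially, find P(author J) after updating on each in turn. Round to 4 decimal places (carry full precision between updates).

0.6944

After 'absent': normaliser = 0.45·0.4000 + 0.8·0.5000 + 0.65·0.1000; P(author J) ≈ 0.2791, P(author N) ≈ 0.6202, P(author Q) ≈ 0.1008
After 'present': normaliser = 0.55·0.2791 + 0.2·0.6202 + 0.35·0.1008; P(author J) ≈ 0.4907, P(author N) ≈ 0.3965, P(author Q) ≈ 0.1128
After 'present': normaliser = 0.55·0.4907 + 0.2·0.3965 + 0.35·0.1128; P(author J) ≈ 0.6944, P(author N) ≈ 0.2040, P(author Q) ≈ 0.1015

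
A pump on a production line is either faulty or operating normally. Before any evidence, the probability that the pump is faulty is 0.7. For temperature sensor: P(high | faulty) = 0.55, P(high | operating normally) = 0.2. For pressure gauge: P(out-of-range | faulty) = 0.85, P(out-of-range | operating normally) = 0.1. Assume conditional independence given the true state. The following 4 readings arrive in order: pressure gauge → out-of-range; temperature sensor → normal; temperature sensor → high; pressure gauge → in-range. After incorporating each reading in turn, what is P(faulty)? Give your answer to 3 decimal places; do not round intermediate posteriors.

Apply Bayes' rule sequentially, carrying P(faulty) forward.
After pressure gauge='out-of-range': P(faulty) = 0.85·0.7000 / (0.85·0.7000 + 0.1·0.3000) ≈ 0.9520
After temperature sensor='normal': P(faulty) = 0.45·0.9520 / (0.45·0.9520 + 0.8·0.0480) ≈ 0.9177
After temperature sensor='high': P(faulty) = 0.55·0.9177 / (0.55·0.9177 + 0.2·0.0823) ≈ 0.9684
After pressure gauge='in-range': P(faulty) = 0.15·0.9684 / (0.15·0.9684 + 0.9·0.0316) ≈ 0.8364

0.836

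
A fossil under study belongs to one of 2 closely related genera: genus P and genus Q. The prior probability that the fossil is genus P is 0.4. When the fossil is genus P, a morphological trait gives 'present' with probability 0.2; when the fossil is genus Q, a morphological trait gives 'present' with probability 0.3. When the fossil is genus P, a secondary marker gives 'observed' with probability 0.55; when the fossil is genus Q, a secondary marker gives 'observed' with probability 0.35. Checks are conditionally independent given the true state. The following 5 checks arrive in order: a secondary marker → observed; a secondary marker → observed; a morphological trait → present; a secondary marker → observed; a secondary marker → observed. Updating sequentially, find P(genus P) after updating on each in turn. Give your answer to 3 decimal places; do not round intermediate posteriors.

After a secondary marker='observed': P(genus P) = 0.55·0.4000 / (0.55·0.4000 + 0.35·0.6000) ≈ 0.5116
After a secondary marker='observed': P(genus P) = 0.55·0.5116 / (0.55·0.5116 + 0.35·0.4884) ≈ 0.6221
After a morphological trait='present': P(genus P) = 0.2·0.6221 / (0.2·0.6221 + 0.3·0.3779) ≈ 0.5232
After a secondary marker='observed': P(genus P) = 0.55·0.5232 / (0.55·0.5232 + 0.35·0.4768) ≈ 0.6330
After a secondary marker='observed': P(genus P) = 0.55·0.6330 / (0.55·0.6330 + 0.35·0.3670) ≈ 0.7305

0.730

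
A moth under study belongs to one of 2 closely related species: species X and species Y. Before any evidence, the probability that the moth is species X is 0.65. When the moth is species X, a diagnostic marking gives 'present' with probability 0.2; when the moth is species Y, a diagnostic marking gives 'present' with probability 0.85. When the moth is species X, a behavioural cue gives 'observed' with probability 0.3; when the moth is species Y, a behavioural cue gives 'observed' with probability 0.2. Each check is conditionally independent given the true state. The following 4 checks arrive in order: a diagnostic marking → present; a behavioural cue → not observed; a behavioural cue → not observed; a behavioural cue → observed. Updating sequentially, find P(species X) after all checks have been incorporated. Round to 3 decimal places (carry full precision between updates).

Each posterior becomes the prior for the next update.
After a diagnostic marking='present': P(species X) = 0.2·0.6500 / (0.2·0.6500 + 0.85·0.3500) ≈ 0.3041
After a behavioural cue='not observed': P(species X) = 0.7·0.3041 / (0.7·0.3041 + 0.8·0.6959) ≈ 0.2766
After a behavioural cue='not observed': P(species X) = 0.7·0.2766 / (0.7·0.2766 + 0.8·0.7234) ≈ 0.2507
After a behavioural cue='observed': P(species X) = 0.3·0.2507 / (0.3·0.2507 + 0.2·0.7493) ≈ 0.3341

0.334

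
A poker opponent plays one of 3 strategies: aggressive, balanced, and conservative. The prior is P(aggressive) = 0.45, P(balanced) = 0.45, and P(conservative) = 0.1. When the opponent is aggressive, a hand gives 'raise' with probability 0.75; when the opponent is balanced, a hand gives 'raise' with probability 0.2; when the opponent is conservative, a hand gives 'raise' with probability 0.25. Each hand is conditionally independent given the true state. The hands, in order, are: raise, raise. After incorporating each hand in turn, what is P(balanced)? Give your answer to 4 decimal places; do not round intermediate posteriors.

0.0649

Apply Bayes' rule sequentially, carrying P(balanced) forward.
After 'raise': normaliser = 0.75·0.4500 + 0.2·0.4500 + 0.25·0.1000; P(aggressive) ≈ 0.7459, P(balanced) ≈ 0.1989, P(conservative) ≈ 0.0552
After 'raise': normaliser = 0.75·0.7459 + 0.2·0.1989 + 0.25·0.0552; P(aggressive) ≈ 0.9126, P(balanced) ≈ 0.0649, P(conservative) ≈ 0.0225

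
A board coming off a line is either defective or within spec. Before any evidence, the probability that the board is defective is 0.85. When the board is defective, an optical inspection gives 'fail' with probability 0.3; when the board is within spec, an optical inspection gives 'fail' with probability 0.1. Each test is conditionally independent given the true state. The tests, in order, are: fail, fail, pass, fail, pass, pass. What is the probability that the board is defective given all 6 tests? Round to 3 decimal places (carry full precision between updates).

Each posterior becomes the prior for the next update.
After 'fail': P(defective) = 0.3·0.8500 / (0.3·0.8500 + 0.1·0.1500) ≈ 0.9444
After 'fail': P(defective) = 0.3·0.9444 / (0.3·0.9444 + 0.1·0.0556) ≈ 0.9808
After 'pass': P(defective) = 0.7·0.9808 / (0.7·0.9808 + 0.9·0.0192) ≈ 0.9754
After 'fail': P(defective) = 0.3·0.9754 / (0.3·0.9754 + 0.1·0.0246) ≈ 0.9917
After 'pass': P(defective) = 0.7·0.9917 / (0.7·0.9917 + 0.9·0.0083) ≈ 0.9893
After 'pass': P(defective) = 0.7·0.9893 / (0.7·0.9893 + 0.9·0.0107) ≈ 0.9863

0.986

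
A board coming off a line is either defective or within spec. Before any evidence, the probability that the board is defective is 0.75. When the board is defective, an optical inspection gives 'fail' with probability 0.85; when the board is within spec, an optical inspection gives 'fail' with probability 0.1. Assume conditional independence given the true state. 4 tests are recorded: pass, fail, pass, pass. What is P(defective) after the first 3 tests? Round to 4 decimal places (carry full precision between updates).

0.4146

After 'pass': P(defective) = 0.15·0.7500 / (0.15·0.7500 + 0.9·0.2500) ≈ 0.3333
After 'fail': P(defective) = 0.85·0.3333 / (0.85·0.3333 + 0.1·0.6667) ≈ 0.8095
After 'pass': P(defective) = 0.15·0.8095 / (0.15·0.8095 + 0.9·0.1905) ≈ 0.4146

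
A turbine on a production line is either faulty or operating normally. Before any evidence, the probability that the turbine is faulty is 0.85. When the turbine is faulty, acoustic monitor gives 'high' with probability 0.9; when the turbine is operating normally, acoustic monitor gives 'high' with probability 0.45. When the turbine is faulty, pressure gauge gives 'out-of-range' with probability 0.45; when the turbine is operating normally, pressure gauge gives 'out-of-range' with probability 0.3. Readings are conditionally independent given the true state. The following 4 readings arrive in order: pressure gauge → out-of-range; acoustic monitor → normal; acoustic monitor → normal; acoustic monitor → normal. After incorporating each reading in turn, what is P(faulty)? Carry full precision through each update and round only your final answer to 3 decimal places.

Each posterior becomes the prior for the next update.
After pressure gauge='out-of-range': P(faulty) = 0.45·0.8500 / (0.45·0.8500 + 0.3·0.1500) ≈ 0.8947
After acoustic monitor='normal': P(faulty) = 0.1·0.8947 / (0.1·0.8947 + 0.55·0.1053) ≈ 0.6071
After acoustic monitor='normal': P(faulty) = 0.1·0.6071 / (0.1·0.6071 + 0.55·0.3929) ≈ 0.2194
After acoustic monitor='normal': P(faulty) = 0.1·0.2194 / (0.1·0.2194 + 0.55·0.7806) ≈ 0.0486

0.049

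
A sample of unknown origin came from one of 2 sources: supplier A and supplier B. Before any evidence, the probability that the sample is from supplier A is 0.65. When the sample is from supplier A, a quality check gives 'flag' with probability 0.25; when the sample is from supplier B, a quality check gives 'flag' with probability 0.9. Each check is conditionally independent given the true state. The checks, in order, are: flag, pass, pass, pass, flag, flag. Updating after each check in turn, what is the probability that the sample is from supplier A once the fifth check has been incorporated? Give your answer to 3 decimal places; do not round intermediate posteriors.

0.984

Each posterior becomes the prior for the next update.
After 'flag': P(supplier A) = 0.25·0.6500 / (0.25·0.6500 + 0.9·0.3500) ≈ 0.3403
After 'pass': P(supplier A) = 0.75·0.3403 / (0.75·0.3403 + 0.1·0.6597) ≈ 0.7946
After 'pass': P(supplier A) = 0.75·0.7946 / (0.75·0.7946 + 0.1·0.2054) ≈ 0.9667
After 'pass': P(supplier A) = 0.75·0.9667 / (0.75·0.9667 + 0.1·0.0333) ≈ 0.9954
After 'flag': P(supplier A) = 0.25·0.9954 / (0.25·0.9954 + 0.9·0.0046) ≈ 0.9837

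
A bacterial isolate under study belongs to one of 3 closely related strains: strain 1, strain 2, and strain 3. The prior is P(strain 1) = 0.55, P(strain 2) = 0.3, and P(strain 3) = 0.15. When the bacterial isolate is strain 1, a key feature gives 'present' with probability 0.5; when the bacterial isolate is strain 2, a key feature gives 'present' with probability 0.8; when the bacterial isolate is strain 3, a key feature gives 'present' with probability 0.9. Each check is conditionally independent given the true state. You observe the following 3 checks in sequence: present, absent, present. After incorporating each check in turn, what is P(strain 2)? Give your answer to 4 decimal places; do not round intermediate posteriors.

Each posterior becomes the prior for the next update.
After 'present': normaliser = 0.5·0.5500 + 0.8·0.3000 + 0.9·0.1500; P(strain 1) ≈ 0.4231, P(strain 2) ≈ 0.3692, P(strain 3) ≈ 0.2077
After 'absent': normaliser = 0.5·0.4231 + 0.2·0.3692 + 0.1·0.2077; P(strain 1) ≈ 0.6910, P(strain 2) ≈ 0.2412, P(strain 3) ≈ 0.0678
After 'present': normaliser = 0.5·0.6910 + 0.8·0.2412 + 0.9·0.0678; P(strain 1) ≈ 0.5763, P(strain 2) ≈ 0.3219, P(strain 3) ≈ 0.1018

0.3219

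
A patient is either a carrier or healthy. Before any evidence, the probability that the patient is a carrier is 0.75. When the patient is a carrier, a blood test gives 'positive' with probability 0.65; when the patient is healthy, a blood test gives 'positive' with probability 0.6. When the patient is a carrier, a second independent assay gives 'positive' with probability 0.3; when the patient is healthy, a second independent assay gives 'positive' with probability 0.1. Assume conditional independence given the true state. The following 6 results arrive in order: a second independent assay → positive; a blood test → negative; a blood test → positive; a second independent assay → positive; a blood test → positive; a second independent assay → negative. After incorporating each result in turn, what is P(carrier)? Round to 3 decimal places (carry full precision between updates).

0.956

After a second independent assay='positive': P(carrier) = 0.3·0.7500 / (0.3·0.7500 + 0.1·0.2500) ≈ 0.9000
After a blood test='negative': P(carrier) = 0.35·0.9000 / (0.35·0.9000 + 0.4·0.1000) ≈ 0.8873
After a blood test='positive': P(carrier) = 0.65·0.8873 / (0.65·0.8873 + 0.6·0.1127) ≈ 0.8951
After a second independent assay='positive': P(carrier) = 0.3·0.8951 / (0.3·0.8951 + 0.1·0.1049) ≈ 0.9624
After a blood test='positive': P(carrier) = 0.65·0.9624 / (0.65·0.9624 + 0.6·0.0376) ≈ 0.9652
After a second independent assay='negative': P(carrier) = 0.7·0.9652 / (0.7·0.9652 + 0.9·0.0348) ≈ 0.9557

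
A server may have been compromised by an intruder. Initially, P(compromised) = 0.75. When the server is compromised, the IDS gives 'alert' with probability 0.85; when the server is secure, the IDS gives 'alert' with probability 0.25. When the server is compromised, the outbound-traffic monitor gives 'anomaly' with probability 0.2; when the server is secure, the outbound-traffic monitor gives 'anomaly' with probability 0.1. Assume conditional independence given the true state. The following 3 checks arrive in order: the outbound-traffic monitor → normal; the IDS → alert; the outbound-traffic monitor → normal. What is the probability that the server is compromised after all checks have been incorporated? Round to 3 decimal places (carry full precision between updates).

After the outbound-traffic monitor='normal': P(compromised) = 0.8·0.7500 / (0.8·0.7500 + 0.9·0.2500) ≈ 0.7273
After the IDS='alert': P(compromised) = 0.85·0.7273 / (0.85·0.7273 + 0.25·0.2727) ≈ 0.9007
After the outbound-traffic monitor='normal': P(compromised) = 0.8·0.9007 / (0.8·0.9007 + 0.9·0.0993) ≈ 0.8896

0.890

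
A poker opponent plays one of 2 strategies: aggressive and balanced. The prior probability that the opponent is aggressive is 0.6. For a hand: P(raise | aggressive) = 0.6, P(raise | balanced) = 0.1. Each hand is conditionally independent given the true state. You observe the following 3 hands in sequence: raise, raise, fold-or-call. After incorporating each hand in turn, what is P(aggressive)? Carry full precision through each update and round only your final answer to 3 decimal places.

0.960

After 'raise': P(aggressive) = 0.6·0.6000 / (0.6·0.6000 + 0.1·0.4000) ≈ 0.9000
After 'raise': P(aggressive) = 0.6·0.9000 / (0.6·0.9000 + 0.1·0.1000) ≈ 0.9818
After 'fold-or-call': P(aggressive) = 0.4·0.9818 / (0.4·0.9818 + 0.9·0.0182) ≈ 0.9600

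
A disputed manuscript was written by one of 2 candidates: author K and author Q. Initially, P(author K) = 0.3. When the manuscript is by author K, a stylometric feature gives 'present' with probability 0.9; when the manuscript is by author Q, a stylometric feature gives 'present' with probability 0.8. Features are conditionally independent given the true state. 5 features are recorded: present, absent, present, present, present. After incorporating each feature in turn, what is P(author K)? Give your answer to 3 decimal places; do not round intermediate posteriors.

0.256

After 'present': P(author K) = 0.9·0.3000 / (0.9·0.3000 + 0.8·0.7000) ≈ 0.3253
After 'absent': P(author K) = 0.1·0.3253 / (0.1·0.3253 + 0.2·0.6747) ≈ 0.1942
After 'present': P(author K) = 0.9·0.1942 / (0.9·0.1942 + 0.8·0.8058) ≈ 0.2133
After 'present': P(author K) = 0.9·0.2133 / (0.9·0.2133 + 0.8·0.7867) ≈ 0.2338
After 'present': P(author K) = 0.9·0.2338 / (0.9·0.2338 + 0.8·0.7662) ≈ 0.2555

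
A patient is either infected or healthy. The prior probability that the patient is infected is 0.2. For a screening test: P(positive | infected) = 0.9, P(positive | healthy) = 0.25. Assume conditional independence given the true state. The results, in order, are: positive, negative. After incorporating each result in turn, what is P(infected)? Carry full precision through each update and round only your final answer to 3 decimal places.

0.107

After 'positive': P(infected) = 0.9·0.2000 / (0.9·0.2000 + 0.25·0.8000) ≈ 0.4737
After 'negative': P(infected) = 0.1·0.4737 / (0.1·0.4737 + 0.75·0.5263) ≈ 0.1071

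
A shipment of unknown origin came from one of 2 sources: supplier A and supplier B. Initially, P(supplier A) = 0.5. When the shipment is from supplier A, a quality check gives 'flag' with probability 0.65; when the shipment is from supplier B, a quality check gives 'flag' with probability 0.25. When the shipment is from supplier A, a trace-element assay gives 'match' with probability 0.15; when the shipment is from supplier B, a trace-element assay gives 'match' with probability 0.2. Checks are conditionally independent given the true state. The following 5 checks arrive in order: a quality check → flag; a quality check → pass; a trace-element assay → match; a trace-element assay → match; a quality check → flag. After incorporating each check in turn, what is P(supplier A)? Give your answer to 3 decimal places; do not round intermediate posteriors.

After a quality check='flag': P(supplier A) = 0.65·0.5000 / (0.65·0.5000 + 0.25·0.5000) ≈ 0.7222
After a quality check='pass': P(supplier A) = 0.35·0.7222 / (0.35·0.7222 + 0.75·0.2778) ≈ 0.5482
After a trace-element assay='match': P(supplier A) = 0.15·0.5482 / (0.15·0.5482 + 0.2·0.4518) ≈ 0.4764
After a trace-element assay='match': P(supplier A) = 0.15·0.4764 / (0.15·0.4764 + 0.2·0.5236) ≈ 0.4056
After a quality check='flag': P(supplier A) = 0.65·0.4056 / (0.65·0.4056 + 0.25·0.5944) ≈ 0.6396

0.640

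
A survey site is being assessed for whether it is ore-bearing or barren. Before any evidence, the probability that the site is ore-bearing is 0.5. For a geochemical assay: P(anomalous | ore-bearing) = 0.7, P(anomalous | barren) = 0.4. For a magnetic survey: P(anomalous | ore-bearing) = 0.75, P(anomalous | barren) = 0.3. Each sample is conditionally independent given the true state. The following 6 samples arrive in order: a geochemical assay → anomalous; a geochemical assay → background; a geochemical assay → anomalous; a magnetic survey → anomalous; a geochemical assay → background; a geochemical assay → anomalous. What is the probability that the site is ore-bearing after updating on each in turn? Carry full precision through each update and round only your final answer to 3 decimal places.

0.770

Apply Bayes' rule sequentially, carrying P(ore) forward.
After a geochemical assay='anomalous': P(ore) = 0.7·0.5000 / (0.7·0.5000 + 0.4·0.5000) ≈ 0.6364
After a geochemical assay='background': P(ore) = 0.3·0.6364 / (0.3·0.6364 + 0.6·0.3636) ≈ 0.4667
After a geochemical assay='anomalous': P(ore) = 0.7·0.4667 / (0.7·0.4667 + 0.4·0.5333) ≈ 0.6049
After a magnetic survey='anomalous': P(ore) = 0.75·0.6049 / (0.75·0.6049 + 0.3·0.3951) ≈ 0.7929
After a geochemical assay='background': P(ore) = 0.3·0.7929 / (0.3·0.7929 + 0.6·0.2071) ≈ 0.6568
After a geochemical assay='anomalous': P(ore) = 0.7·0.6568 / (0.7·0.6568 + 0.4·0.3432) ≈ 0.7701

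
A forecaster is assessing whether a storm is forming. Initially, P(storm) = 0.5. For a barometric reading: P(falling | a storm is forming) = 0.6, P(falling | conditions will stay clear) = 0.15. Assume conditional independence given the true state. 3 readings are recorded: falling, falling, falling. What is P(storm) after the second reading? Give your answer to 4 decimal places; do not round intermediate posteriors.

0.9412

After 'falling': P(storm) = 0.6·0.5000 / (0.6·0.5000 + 0.15·0.5000) ≈ 0.8000
After 'falling': P(storm) = 0.6·0.8000 / (0.6·0.8000 + 0.15·0.2000) ≈ 0.9412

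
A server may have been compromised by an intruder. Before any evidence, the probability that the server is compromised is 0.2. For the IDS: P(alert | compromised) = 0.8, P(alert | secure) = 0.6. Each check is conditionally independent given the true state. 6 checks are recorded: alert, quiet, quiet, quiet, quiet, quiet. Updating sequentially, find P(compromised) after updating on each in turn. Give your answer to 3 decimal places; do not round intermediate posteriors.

After 'alert': P(compromised) = 0.8·0.2000 / (0.8·0.2000 + 0.6·0.8000) ≈ 0.2500
After 'quiet': P(compromised) = 0.2·0.2500 / (0.2·0.2500 + 0.4·0.7500) ≈ 0.1429
After 'quiet': P(compromised) = 0.2·0.1429 / (0.2·0.1429 + 0.4·0.8571) ≈ 0.0769
After 'quiet': P(compromised) = 0.2·0.0769 / (0.2·0.0769 + 0.4·0.9231) ≈ 0.0400
After 'quiet': P(compromised) = 0.2·0.0400 / (0.2·0.0400 + 0.4·0.9600) ≈ 0.0204
After 'quiet': P(compromised) = 0.2·0.0204 / (0.2·0.0204 + 0.4·0.9796) ≈ 0.0103

0.010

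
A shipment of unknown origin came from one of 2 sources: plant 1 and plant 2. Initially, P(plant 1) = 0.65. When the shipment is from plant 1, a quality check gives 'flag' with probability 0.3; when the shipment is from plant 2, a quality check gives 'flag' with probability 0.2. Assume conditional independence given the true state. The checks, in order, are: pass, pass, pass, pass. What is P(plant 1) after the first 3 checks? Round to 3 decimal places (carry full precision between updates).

0.554

Apply Bayes' rule sequentially, carrying P(plant 1) forward.
After 'pass': P(plant 1) = 0.7·0.6500 / (0.7·0.6500 + 0.8·0.3500) ≈ 0.6190
After 'pass': P(plant 1) = 0.7·0.6190 / (0.7·0.6190 + 0.8·0.3810) ≈ 0.5871
After 'pass': P(plant 1) = 0.7·0.5871 / (0.7·0.5871 + 0.8·0.4129) ≈ 0.5544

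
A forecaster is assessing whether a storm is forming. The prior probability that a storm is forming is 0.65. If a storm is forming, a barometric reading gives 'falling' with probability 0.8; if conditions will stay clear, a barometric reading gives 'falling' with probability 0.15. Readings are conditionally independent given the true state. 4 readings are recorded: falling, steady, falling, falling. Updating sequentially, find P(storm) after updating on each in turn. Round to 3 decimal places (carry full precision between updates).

0.985

After 'falling': P(storm) = 0.8·0.6500 / (0.8·0.6500 + 0.15·0.3500) ≈ 0.9083
After 'steady': P(storm) = 0.2·0.9083 / (0.2·0.9083 + 0.85·0.0917) ≈ 0.6997
After 'falling': P(storm) = 0.8·0.6997 / (0.8·0.6997 + 0.15·0.3003) ≈ 0.9255
After 'falling': P(storm) = 0.8·0.9255 / (0.8·0.9255 + 0.15·0.0745) ≈ 0.9851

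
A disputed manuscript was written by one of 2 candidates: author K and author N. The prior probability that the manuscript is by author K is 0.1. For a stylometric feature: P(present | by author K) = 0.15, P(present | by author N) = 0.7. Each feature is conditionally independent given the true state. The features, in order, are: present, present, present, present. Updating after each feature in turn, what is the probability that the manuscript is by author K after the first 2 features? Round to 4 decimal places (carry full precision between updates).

After 'present': P(author K) = 0.15·0.1000 / (0.15·0.1000 + 0.7·0.9000) ≈ 0.0233
After 'present': P(author K) = 0.15·0.0233 / (0.15·0.0233 + 0.7·0.9767) ≈ 0.0051

0.0051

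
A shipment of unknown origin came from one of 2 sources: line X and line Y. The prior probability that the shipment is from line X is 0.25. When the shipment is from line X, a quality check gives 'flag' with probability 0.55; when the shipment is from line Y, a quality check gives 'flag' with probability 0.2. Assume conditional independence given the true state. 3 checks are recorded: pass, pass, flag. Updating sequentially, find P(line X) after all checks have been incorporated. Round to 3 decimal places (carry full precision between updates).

0.225

Each posterior becomes the prior for the next update.
After 'pass': P(line X) = 0.45·0.2500 / (0.45·0.2500 + 0.8·0.7500) ≈ 0.1579
After 'pass': P(line X) = 0.45·0.1579 / (0.45·0.1579 + 0.8·0.8421) ≈ 0.0954
After 'flag': P(line X) = 0.55·0.0954 / (0.55·0.0954 + 0.2·0.9046) ≈ 0.2248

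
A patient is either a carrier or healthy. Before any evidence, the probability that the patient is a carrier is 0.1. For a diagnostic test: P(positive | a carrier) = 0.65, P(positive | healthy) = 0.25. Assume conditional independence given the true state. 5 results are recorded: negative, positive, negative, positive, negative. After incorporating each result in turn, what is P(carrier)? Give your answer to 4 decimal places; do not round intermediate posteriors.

0.0709

Each posterior becomes the prior for the next update.
After 'negative': P(carrier) = 0.35·0.1000 / (0.35·0.1000 + 0.75·0.9000) ≈ 0.0493
After 'positive': P(carrier) = 0.65·0.0493 / (0.65·0.0493 + 0.25·0.9507) ≈ 0.1188
After 'negative': P(carrier) = 0.35·0.1188 / (0.35·0.1188 + 0.75·0.8812) ≈ 0.0592
After 'positive': P(carrier) = 0.65·0.0592 / (0.65·0.0592 + 0.25·0.9408) ≈ 0.1406
After 'negative': P(carrier) = 0.35·0.1406 / (0.35·0.1406 + 0.75·0.8594) ≈ 0.0709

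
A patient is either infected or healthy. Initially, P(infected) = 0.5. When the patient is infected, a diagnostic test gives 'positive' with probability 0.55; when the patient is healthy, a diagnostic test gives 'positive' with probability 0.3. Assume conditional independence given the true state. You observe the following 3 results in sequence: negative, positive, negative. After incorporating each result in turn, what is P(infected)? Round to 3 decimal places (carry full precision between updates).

0.431

Apply Bayes' rule sequentially, carrying P(infected) forward.
After 'negative': P(infected) = 0.45·0.5000 / (0.45·0.5000 + 0.7·0.5000) ≈ 0.3913
After 'positive': P(infected) = 0.55·0.3913 / (0.55·0.3913 + 0.3·0.6087) ≈ 0.5410
After 'negative': P(infected) = 0.45·0.5410 / (0.45·0.5410 + 0.7·0.4590) ≈ 0.4311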